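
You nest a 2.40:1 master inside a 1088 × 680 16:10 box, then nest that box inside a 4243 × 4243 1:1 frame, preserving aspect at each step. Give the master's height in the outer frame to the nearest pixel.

1768 px

2.40:1 in 1088×680: fills the width, so the master is 1088.00 × 453.33.
16:10 in 4243×4243: fills the width, so the intermediate becomes 4243.00 × 2651.88 — a scale of ×3.8998.
So the master's height is 453.33 × 3.8998 ≈ 1767.92.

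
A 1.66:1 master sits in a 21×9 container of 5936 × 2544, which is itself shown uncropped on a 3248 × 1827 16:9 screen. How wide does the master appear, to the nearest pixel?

2311 px

Inside the 5936×2544 canvas the master is height-limited at 4223.04 × 2544.00.
Second fit — the 21×9 canvas into 3248×1827 spans the width: 3248.00 × 1392.00 (×0.5472 from 5936×2544).
So the master's width is 4223.04 × 0.5472 ≈ 2310.72.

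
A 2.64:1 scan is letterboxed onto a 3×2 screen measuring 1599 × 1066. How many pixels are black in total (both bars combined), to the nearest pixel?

736049 pixels

2.64:1 is wider than 3×2, so it spans the full width.
Content height = 1599 / 2.640 ≈ 605.6818 px.
Black = 1066 − 605.6818 = 460.3182 px.
That's 460.3182 × 1599 ≈ 736049 black pixels.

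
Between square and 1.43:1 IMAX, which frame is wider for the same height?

1.43:1 IMAX

square = 1 and 1.43; 1.43 > 1.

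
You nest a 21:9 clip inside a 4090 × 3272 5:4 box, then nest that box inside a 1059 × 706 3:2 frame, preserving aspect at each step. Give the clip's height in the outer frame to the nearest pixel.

21:9 in 4090×3272: fills the width, so the clip is 4090.00 × 1752.86.
The 5:4 canvas is height-limited in 1059×706, giving 882.50 × 706.00; scale factor 0.2158.
The clip scales with it: height 1752.86 × 0.2158 ≈ 378.21.

378 px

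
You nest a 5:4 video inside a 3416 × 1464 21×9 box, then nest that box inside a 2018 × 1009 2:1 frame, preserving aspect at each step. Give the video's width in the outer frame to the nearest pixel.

Inside the 3416×1464 canvas the video is height-limited at 1830.00 × 1464.00.
21×9 in 2018×1009: fills the width, so the intermediate becomes 2018.00 × 864.86 — a scale of ×0.5907.
The video scales with it: width 1830.00 × 0.5907 ≈ 1081.07.

1081 px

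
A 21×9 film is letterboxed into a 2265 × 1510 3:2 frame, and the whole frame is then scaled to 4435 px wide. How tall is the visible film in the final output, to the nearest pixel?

In the 2265×1510 frame the film fills the width: height = 2265 × 9/21 ≈ 970.71 px.
Scaling 2265 → 4435 is ×1.9581, so the height becomes 970.71 × 1.9581 ≈ 1900.71 px.

1901 px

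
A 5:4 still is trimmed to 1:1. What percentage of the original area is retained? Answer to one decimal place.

80.0%

The height stays; only width is cut (since 1:1 is narrower than 5:4).
(1.000)/(1.250) ≈ 0.800 of the area survives.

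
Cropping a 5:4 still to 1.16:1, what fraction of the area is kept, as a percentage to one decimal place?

92.8%

Going from 5:4 to 1.16:1 means cutting width while keeping height.
Fraction kept = (1.160)/(1.250) ≈ 92.80%.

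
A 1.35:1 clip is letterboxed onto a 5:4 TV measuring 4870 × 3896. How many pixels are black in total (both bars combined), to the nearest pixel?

Since 1.350 > 1.250, the clip is width-limited.
Content height = 4870 / 1.350 ≈ 3607.4074 px.
3896 − 3607.4074 = 288.5926 px of bars.
Bar area = 288.5926 × 4870 ≈ 1405446 px.

1405446 pixels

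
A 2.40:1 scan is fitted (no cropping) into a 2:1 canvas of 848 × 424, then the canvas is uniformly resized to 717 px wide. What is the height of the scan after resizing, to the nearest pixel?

299 px

In the 848×424 frame the scan fills the width: height = 848 / 2.400 ≈ 353.33 px.
Scaling 848 → 717 is ×0.8455, so the height becomes 353.33 × 0.8455 ≈ 298.75 px.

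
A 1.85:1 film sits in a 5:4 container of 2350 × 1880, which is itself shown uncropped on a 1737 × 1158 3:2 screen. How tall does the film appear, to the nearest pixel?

782 px

First fit — 1.85:1 into 2350×1880 spans the width: 2350.00 × 1270.27.
The 5:4 canvas is height-limited in 1737×1158, giving 1447.50 × 1158.00; scale factor 0.6160.
Applying the same ×0.6160: 1270.27 → 782.43.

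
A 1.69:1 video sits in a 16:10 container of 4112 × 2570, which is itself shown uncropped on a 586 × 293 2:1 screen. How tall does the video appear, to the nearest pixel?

First fit — 1.69:1 into 4112×2570 spans the width: 4112.00 × 2433.14.
16:10 in 586×293: fills the height, so the intermediate becomes 468.80 × 293.00 — a scale of ×0.1140.
The video scales with it: height 2433.14 × 0.1140 ≈ 277.40.

277 px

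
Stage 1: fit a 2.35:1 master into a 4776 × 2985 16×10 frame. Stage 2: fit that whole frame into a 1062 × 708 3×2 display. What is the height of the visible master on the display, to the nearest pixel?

452 px

2.35:1 in 4776×2985: fills the width, so the master is 4776.00 × 2032.34.
16×10 in 1062×708: fills the width, so the intermediate becomes 1062.00 × 663.75 — a scale of ×0.2224.
The master scales with it: height 2032.34 × 0.2224 ≈ 451.91.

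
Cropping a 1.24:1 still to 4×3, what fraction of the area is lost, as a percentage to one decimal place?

7.0%

Going from 1.24:1 to 4×3 means cutting height while keeping width.
(1.240)/(1.333) ≈ 0.930 of the area survives, leaving 7.00% discarded.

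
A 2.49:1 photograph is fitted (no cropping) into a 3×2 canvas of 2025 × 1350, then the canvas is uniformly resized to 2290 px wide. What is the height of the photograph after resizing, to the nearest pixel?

Fitted into 2025×1350, the photograph spans the width; its height is 2025 / 2.490 ≈ 813.25 px.
The frame scales by 2290/2025 = 1.1309; 813.25 × 1.1309 ≈ 919.68 px.

920 px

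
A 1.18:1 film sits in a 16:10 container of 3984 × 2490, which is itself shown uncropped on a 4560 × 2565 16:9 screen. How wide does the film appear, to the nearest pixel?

1.18:1 in 3984×2490: fills the height, so the film is 2938.20 × 2490.00.
Second fit — the 16:10 canvas into 4560×2565 spans the height: 4104.00 × 2565.00 (×1.0301 from 3984×2490).
The film scales with it: width 2938.20 × 1.0301 ≈ 3026.70.

3027 px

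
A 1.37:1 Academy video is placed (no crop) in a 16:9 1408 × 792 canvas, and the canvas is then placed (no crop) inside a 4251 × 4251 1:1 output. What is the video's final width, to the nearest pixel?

3276 px

Inside the 1408×792 canvas the video is height-limited at 1085.04 × 792.00.
The 16:9 canvas is width-limited in 4251×4251, giving 4251.00 × 2391.19; scale factor 3.0192.
So the video's width is 1085.04 × 3.0192 ≈ 3275.93.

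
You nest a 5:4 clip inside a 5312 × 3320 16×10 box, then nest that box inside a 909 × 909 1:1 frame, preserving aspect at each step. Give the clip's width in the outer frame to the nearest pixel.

Inside the 5312×3320 canvas the clip is height-limited at 4150.00 × 3320.00.
Second fit — the 16×10 canvas into 909×909 spans the width: 909.00 × 568.12 (×0.1711 from 5312×3320).
So the clip's width is 4150.00 × 0.1711 ≈ 710.16.

710 px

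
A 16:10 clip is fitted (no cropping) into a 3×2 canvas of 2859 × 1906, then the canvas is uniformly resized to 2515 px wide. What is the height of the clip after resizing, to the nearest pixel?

Fitted into 2859×1906, the clip spans the width; its height is 2859 × 10/16 ≈ 1786.88 px.
The frame scales by 2515/2859 = 0.8797; 1786.88 × 0.8797 ≈ 1571.88 px.

1572 px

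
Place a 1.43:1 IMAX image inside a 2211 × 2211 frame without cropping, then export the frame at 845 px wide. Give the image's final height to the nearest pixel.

591 px

Fitted into 2211×2211, the image spans the width; its height is 2211 / 1.430 ≈ 1546.15 px.
The frame scales by 845/2211 = 0.3822; 1546.15 × 0.3822 ≈ 590.91 px.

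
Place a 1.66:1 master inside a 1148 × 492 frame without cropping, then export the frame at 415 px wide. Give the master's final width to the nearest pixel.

At 1148×492 the master is height-limited, so width = 492 × 1.660 ≈ 816.72 px.
Resizing to 415 px wide multiplies everything by 0.3615: 816.72 → 295.24 px.

295 px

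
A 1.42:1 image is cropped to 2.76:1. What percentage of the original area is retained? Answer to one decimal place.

51.4%

2.76:1 is wider than 1.42:1, so the crop keeps the full width and trims the height.
(1.420)/(2.760) ≈ 0.514 of the area survives.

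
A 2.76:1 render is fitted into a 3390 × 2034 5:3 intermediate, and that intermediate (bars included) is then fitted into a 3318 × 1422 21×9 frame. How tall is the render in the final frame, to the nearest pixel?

Inside the 3390×2034 canvas the render is width-limited at 3390.00 × 1228.26.
5:3 in 3318×1422: fills the height, so the intermediate becomes 2370.00 × 1422.00 — a scale of ×0.6991.
So the render's height is 1228.26 × 0.6991 ≈ 858.70.

859 px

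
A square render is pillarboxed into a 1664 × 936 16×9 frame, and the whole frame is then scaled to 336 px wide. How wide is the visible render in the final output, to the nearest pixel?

In the 1664×936 frame the render fills the height: width = 936 × 1/1 ≈ 936.00 px.
The frame scales by 336/1664 = 0.2019; 936.00 × 0.2019 ≈ 189.00 px.

189 px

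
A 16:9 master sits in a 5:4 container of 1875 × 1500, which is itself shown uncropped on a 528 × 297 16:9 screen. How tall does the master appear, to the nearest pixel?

Inside the 1875×1500 canvas the master is width-limited at 1875.00 × 1054.69.
5:4 in 528×297: fills the height, so the intermediate becomes 371.25 × 297.00 — a scale of ×0.1980.
The master scales with it: height 1054.69 × 0.1980 ≈ 208.83.

209 px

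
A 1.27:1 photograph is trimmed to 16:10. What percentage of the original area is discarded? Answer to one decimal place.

Going from 1.27:1 to 16:10 means cutting height while keeping width.
(1.270)/(1.600) ≈ 0.794 of the area survives, leaving 20.62% discarded.

20.6%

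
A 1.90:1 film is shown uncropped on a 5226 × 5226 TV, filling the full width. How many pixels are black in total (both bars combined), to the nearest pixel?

That makes the image 2750.5263 px tall (5226 / 1.900).
Leftover height: 5226 − 2750.5263 = 2475.4737 px.
Across the 5226-px span: 2475.4737 × 5226 ≈ 12936825 px.

12936825 pixels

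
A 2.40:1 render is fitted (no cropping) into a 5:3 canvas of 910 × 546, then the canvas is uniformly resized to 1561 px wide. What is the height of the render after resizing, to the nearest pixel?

650 px

Fitted into 910×546, the render spans the width; its height is 910 / 2.400 ≈ 379.17 px.
Scaling 910 → 1561 is ×1.7154, so the height becomes 379.17 × 1.7154 ≈ 650.42 px.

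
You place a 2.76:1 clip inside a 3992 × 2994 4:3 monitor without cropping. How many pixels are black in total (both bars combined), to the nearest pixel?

6178112 pixels

Since 2.760 > 1.333, the clip is width-limited.
The clip is 3992 / 2.760 ≈ 1446.3768 px tall.
Black = 2994 − 1446.3768 = 1547.6232 px.
That's 1547.6232 × 3992 ≈ 6178112 black pixels.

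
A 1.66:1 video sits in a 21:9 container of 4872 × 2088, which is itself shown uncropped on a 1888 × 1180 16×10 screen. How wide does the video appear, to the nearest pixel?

1.66:1 in 4872×2088: fills the height, so the video is 3466.08 × 2088.00.
21:9 in 1888×1180: fills the width, so the intermediate becomes 1888.00 × 809.14 — a scale of ×0.3875.
So the video's width is 3466.08 × 0.3875 ≈ 1343.18.

1343 px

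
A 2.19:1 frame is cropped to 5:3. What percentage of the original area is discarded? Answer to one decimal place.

23.9%

The height stays; only width is cut (since 5:3 is narrower than 2.19:1).
Area ratio = (1.667)/(2.190) = 76.10%; the remaining 23.90% is cropped out.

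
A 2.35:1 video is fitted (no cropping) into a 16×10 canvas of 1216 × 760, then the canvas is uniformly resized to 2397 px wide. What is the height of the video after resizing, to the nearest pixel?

At 1216×760 the video is width-limited, so height = 1216 / 2.350 ≈ 517.45 px.
The frame scales by 2397/1216 = 1.9712; 517.45 × 1.9712 ≈ 1020.00 px.

1020 px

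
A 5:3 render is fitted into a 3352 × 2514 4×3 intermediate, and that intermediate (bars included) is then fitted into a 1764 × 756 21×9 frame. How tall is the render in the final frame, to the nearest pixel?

First fit — 5:3 into 3352×2514 spans the width: 3352.00 × 2011.20.
4×3 in 1764×756: fills the height, so the intermediate becomes 1008.00 × 756.00 — a scale of ×0.3007.
The render scales with it: height 2011.20 × 0.3007 ≈ 604.80.

605 px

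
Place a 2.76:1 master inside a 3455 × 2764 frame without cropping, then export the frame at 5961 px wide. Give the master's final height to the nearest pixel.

2160 px

Fitted into 3455×2764, the master spans the width; its height is 3455 / 2.760 ≈ 1251.81 px.
Resizing to 5961 px wide multiplies everything by 1.7253: 1251.81 → 2159.78 px.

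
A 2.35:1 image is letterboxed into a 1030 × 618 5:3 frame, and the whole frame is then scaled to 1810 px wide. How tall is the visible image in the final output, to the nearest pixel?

In the 1030×618 frame the image fills the width: height = 1030 / 2.350 ≈ 438.30 px.
The frame scales by 1810/1030 = 1.7573; 438.30 × 1.7573 ≈ 770.21 px.

770 px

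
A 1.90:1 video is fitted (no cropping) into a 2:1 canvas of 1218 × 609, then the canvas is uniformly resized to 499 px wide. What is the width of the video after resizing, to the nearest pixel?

474 px

At 1218×609 the video is height-limited, so width = 609 × 1.900 ≈ 1157.10 px.
Scaling 1218 → 499 is ×0.4097, so the width becomes 1157.10 × 0.4097 ≈ 474.05 px.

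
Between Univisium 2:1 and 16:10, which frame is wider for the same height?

Univisium 2:1 = 2 and 16:10 = 1.6; 2 > 1.6.

Univisium 2:1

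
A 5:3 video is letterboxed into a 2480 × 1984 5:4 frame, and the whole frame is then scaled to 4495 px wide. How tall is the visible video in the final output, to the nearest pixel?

Fitted into 2480×1984, the video spans the width; its height is 2480 × 3/5 ≈ 1488.00 px.
Scaling 2480 → 4495 is ×1.8125, so the height becomes 1488.00 × 1.8125 ≈ 2697.00 px.

2697 px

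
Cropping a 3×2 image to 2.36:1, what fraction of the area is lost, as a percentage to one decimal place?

The width stays; only height is cut (since 2.36:1 is wider than 3×2).
Area ratio = (1.500)/(2.360) = 63.56%; the remaining 36.44% is cropped out.

36.4%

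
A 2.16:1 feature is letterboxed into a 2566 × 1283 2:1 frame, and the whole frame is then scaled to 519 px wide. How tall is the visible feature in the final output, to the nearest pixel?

240 px

Fitted into 2566×1283, the feature spans the width; its height is 2566 / 2.160 ≈ 1187.96 px.
Scaling 2566 → 519 is ×0.2023, so the height becomes 1187.96 × 0.2023 ≈ 240.28 px.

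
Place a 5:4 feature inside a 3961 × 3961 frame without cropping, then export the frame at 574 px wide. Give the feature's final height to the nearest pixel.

459 px

At 3961×3961 the feature is width-limited, so height = 3961 × 4/5 ≈ 3168.80 px.
The frame scales by 574/3961 = 0.1449; 3168.80 × 0.1449 ≈ 459.20 px.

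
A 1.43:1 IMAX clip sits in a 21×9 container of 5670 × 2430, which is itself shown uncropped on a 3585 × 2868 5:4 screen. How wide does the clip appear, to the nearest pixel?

2197 px

1.43:1 IMAX in 5670×2430: fills the height, so the clip is 3474.90 × 2430.00.
21×9 in 3585×2868: fills the width, so the intermediate becomes 3585.00 × 1536.43 — a scale of ×0.6323.
So the clip's width is 3474.90 × 0.6323 ≈ 2197.09.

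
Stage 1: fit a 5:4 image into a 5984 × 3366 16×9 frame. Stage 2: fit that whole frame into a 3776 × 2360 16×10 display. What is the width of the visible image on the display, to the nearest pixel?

2655 px

First fit — 5:4 into 5984×3366 spans the height: 4207.50 × 3366.00.
The 16×9 canvas is width-limited in 3776×2360, giving 3776.00 × 2124.00; scale factor 0.6310.
The image scales with it: width 4207.50 × 0.6310 ≈ 2655.00.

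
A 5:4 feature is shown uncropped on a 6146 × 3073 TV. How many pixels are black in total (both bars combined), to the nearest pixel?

7082497 pixels

5:4 (1.250) < Univisium 2:1 (2.000), so the feature fills the height.
That makes the image 3841.2500 px wide (3073 × 5/4).
Leftover width: 6146 − 3841.2500 = 2304.7500 px.
That's 2304.7500 × 3073 ≈ 7082497 black pixels.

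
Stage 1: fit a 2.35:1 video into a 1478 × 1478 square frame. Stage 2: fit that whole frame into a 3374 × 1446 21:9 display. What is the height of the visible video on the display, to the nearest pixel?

2.35:1 in 1478×1478: fills the width, so the video is 1478.00 × 628.94.
The square canvas is height-limited in 3374×1446, giving 1446.00 × 1446.00; scale factor 0.9783.
Applying the same ×0.9783: 628.94 → 615.32.

615 px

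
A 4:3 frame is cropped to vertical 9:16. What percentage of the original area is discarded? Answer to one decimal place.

Going from 4:3 to vertical 9:16 means cutting width while keeping height.
Fraction kept = (0.562)/(1.333) ≈ 42.19%, so 57.81% is lost.

57.8%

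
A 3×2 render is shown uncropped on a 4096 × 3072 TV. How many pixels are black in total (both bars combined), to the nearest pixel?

1398101 pixels

Since 1.500 > 1.333, the render is width-limited.
Content height = 4096 × 2/3 ≈ 2730.6667 px.
3072 − 2730.6667 = 341.3333 px of bars.
Across the 4096-px span: 341.3333 × 4096 ≈ 1398101 px.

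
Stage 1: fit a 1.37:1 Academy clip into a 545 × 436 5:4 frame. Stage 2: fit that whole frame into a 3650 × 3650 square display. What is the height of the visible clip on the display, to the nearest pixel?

2664 px

Inside the 545×436 canvas the clip is width-limited at 545.00 × 397.81.
5:4 in 3650×3650: fills the width, so the intermediate becomes 3650.00 × 2920.00 — a scale of ×6.6972.
So the clip's height is 397.81 × 6.6972 ≈ 2664.23.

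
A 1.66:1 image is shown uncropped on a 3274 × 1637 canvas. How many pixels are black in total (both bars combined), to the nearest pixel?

1.66:1 is narrower than 2:1, so it spans the full height.
That makes the image 2717.4200 px wide (1637 × 1.660).
Black = 3274 − 2717.4200 = 556.5800 px.
Bar area = 556.5800 × 1637 ≈ 911121 px.

911121 pixels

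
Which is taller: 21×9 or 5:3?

5:3

21×9 = 2.333 and 5:3 = 1.667; 2.333 > 1.667. The smaller width-to-height ratio is the taller frame.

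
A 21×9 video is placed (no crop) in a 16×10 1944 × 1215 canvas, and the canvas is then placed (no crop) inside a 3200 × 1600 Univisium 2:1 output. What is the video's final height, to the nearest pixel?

First fit — 21×9 into 1944×1215 spans the width: 1944.00 × 833.14.
16×10 in 3200×1600: fills the height, so the intermediate becomes 2560.00 × 1600.00 — a scale of ×1.3169.
Applying the same ×1.3169: 833.14 → 1097.14.

1097 px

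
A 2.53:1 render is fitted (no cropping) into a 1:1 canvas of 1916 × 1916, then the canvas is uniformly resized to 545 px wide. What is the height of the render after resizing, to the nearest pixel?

In the 1916×1916 frame the render fills the width: height = 1916 / 2.530 ≈ 757.31 px.
The frame scales by 545/1916 = 0.2844; 757.31 × 0.2844 ≈ 215.42 px.

215 px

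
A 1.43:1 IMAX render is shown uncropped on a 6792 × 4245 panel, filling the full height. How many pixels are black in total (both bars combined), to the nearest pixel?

3063404 pixels

That makes the image 6070.3500 px wide (4245 × 1.430).
Leftover width: 6792 − 6070.3500 = 721.6500 px.
Across the 4245-px span: 721.6500 × 4245 ≈ 3063404 px.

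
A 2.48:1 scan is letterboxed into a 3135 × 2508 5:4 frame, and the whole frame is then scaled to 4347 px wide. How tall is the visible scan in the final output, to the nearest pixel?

1753 px

In the 3135×2508 frame the scan fills the width: height = 3135 / 2.480 ≈ 1264.11 px.
Resizing to 4347 px wide multiplies everything by 1.3866: 1264.11 → 1752.82 px.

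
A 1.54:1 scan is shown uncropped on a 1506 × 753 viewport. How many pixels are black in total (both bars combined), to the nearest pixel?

260824 pixels

1.54:1 is narrower than Univisium 2:1, so it spans the full height.
That makes the image 1159.6200 px wide (753 × 1.540).
Black = 1506 − 1159.6200 = 346.3800 px.
Bar area = 346.3800 × 753 ≈ 260824 px.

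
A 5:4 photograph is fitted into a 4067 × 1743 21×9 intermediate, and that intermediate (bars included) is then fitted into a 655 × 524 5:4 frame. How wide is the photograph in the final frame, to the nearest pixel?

351 px

First fit — 5:4 into 4067×1743 spans the height: 2178.75 × 1743.00.
Second fit — the 21×9 canvas into 655×524 spans the width: 655.00 × 280.71 (×0.1611 from 4067×1743).
The photograph scales with it: width 2178.75 × 0.1611 ≈ 350.89.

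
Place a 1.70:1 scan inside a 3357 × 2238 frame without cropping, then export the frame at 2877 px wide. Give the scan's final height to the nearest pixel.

Fitted into 3357×2238, the scan spans the width; its height is 3357 / 1.700 ≈ 1974.71 px.
Resizing to 2877 px wide multiplies everything by 0.8570: 1974.71 → 1692.35 px.

1692 px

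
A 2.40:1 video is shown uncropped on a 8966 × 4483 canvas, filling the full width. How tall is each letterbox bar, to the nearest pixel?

That makes the image 3735.83 px tall (8966 / 2.400).
Leftover height: 4483 − 3735.83 = 747.17 px → 373.58 each side.

374 px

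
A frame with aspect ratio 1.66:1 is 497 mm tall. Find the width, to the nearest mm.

825 mm

497 × 1.660 = 825.02.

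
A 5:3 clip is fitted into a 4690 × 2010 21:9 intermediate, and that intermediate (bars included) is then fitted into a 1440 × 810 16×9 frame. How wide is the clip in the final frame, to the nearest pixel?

5:3 in 4690×2010: fills the height, so the clip is 3350.00 × 2010.00.
21:9 in 1440×810: fills the width, so the intermediate becomes 1440.00 × 617.14 — a scale of ×0.3070.
Applying the same ×0.3070: 3350.00 → 1028.57.

1029 px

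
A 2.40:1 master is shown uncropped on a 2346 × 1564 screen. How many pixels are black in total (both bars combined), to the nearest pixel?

1375929 pixels

2.40:1 (2.400) > 3:2 (1.500), so the master fills the width.
Content height = 2346 / 2.400 ≈ 977.5000 px.
Black = 1564 − 977.5000 = 586.5000 px.
Across the 2346-px span: 586.5000 × 2346 ≈ 1375929 px.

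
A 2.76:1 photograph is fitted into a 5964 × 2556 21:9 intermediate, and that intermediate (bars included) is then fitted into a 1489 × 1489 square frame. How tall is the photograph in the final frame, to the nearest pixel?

539 px

First fit — 2.76:1 into 5964×2556 spans the width: 5964.00 × 2160.87.
21:9 in 1489×1489: fills the width, so the intermediate becomes 1489.00 × 638.14 — a scale of ×0.2497.
The photograph scales with it: height 2160.87 × 0.2497 ≈ 539.49.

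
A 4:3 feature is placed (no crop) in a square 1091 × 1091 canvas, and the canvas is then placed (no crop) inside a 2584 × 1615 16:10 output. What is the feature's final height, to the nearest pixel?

1211 px

Inside the 1091×1091 canvas the feature is width-limited at 1091.00 × 818.25.
square in 2584×1615: fills the height, so the intermediate becomes 1615.00 × 1615.00 — a scale of ×1.4803.
So the feature's height is 818.25 × 1.4803 ≈ 1211.25.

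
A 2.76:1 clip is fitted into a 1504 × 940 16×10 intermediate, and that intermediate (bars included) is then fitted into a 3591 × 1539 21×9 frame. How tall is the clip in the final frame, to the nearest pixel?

892 px

Inside the 1504×940 canvas the clip is width-limited at 1504.00 × 544.93.
16×10 in 3591×1539: fills the height, so the intermediate becomes 2462.40 × 1539.00 — a scale of ×1.6372.
The clip scales with it: height 544.93 × 1.6372 ≈ 892.17.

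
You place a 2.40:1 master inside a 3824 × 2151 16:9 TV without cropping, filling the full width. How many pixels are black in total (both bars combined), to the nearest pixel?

That makes the image 1593.3333 px tall (3824 / 2.400).
2151 − 1593.3333 = 557.6667 px of bars.
That's 557.6667 × 3824 ≈ 2132517 black pixels.

2132517 pixels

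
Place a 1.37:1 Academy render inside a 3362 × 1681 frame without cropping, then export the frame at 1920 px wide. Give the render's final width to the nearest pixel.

1315 px

At 3362×1681 the render is height-limited, so width = 1681 × 1.370 ≈ 2302.97 px.
The frame scales by 1920/3362 = 0.5711; 2302.97 × 0.5711 ≈ 1315.20 px.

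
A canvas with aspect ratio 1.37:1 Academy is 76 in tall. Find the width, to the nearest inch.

At 1.37:1 Academy, 76 × 1.370 ≈ 104.12.

104 in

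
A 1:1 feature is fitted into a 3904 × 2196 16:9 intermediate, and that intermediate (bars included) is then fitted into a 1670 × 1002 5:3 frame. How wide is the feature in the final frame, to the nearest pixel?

Inside the 3904×2196 canvas the feature is height-limited at 2196.00 × 2196.00.
16:9 in 1670×1002: fills the width, so the intermediate becomes 1670.00 × 939.38 — a scale of ×0.4278.
The feature scales with it: width 2196.00 × 0.4278 ≈ 939.38.

939 px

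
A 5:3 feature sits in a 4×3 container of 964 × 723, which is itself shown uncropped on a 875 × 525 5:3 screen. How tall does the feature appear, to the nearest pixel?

420 px

5:3 in 964×723: fills the width, so the feature is 964.00 × 578.40.
The 4×3 canvas is height-limited in 875×525, giving 700.00 × 525.00; scale factor 0.7261.
Applying the same ×0.7261: 578.40 → 420.00.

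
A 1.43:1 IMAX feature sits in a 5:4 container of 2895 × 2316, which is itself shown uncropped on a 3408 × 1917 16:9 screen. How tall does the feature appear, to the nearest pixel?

Inside the 2895×2316 canvas the feature is width-limited at 2895.00 × 2024.48.
5:4 in 3408×1917: fills the height, so the intermediate becomes 2396.25 × 1917.00 — a scale of ×0.8277.
So the feature's height is 2024.48 × 0.8277 ≈ 1675.70.

1676 px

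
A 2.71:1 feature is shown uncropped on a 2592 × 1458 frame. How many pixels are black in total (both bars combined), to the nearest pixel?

2.71:1 is wider than 16:9, so it spans the full width.
The feature is 2592 / 2.710 ≈ 956.4576 px tall.
1458 − 956.4576 = 501.5424 px of bars.
Across the 2592-px span: 501.5424 × 2592 ≈ 1299998 px.

1299998 pixels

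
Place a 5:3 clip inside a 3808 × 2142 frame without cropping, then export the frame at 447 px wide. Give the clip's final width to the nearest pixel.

Fitted into 3808×2142, the clip spans the height; its width is 2142 × 5/3 ≈ 3570.00 px.
The frame scales by 447/3808 = 0.1174; 3570.00 × 0.1174 ≈ 419.06 px.

419 px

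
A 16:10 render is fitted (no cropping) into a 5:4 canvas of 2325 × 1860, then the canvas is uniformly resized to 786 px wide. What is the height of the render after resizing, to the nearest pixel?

491 px

In the 2325×1860 frame the render fills the width: height = 2325 × 10/16 ≈ 1453.12 px.
The frame scales by 786/2325 = 0.3381; 1453.12 × 0.3381 ≈ 491.25 px.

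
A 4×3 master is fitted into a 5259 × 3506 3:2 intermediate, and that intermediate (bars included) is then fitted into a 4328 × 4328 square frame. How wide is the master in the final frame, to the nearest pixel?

First fit — 4×3 into 5259×3506 spans the height: 4674.67 × 3506.00.
The 3:2 canvas is width-limited in 4328×4328, giving 4328.00 × 2885.33; scale factor 0.8230.
Applying the same ×0.8230: 4674.67 → 3847.11.

3847 px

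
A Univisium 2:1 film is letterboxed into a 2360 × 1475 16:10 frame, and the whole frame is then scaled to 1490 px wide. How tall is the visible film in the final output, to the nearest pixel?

745 px

Fitted into 2360×1475, the film spans the width; its height is 2360 × 1/2 ≈ 1180.00 px.
Scaling 2360 → 1490 is ×0.6314, so the height becomes 1180.00 × 0.6314 ≈ 745.00 px.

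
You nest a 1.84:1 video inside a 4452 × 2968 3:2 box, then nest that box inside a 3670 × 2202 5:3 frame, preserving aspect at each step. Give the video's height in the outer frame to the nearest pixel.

1795 px

First fit — 1.84:1 into 4452×2968 spans the width: 4452.00 × 2419.57.
3:2 in 3670×2202: fills the height, so the intermediate becomes 3303.00 × 2202.00 — a scale of ×0.7419.
Applying the same ×0.7419: 2419.57 → 1795.11.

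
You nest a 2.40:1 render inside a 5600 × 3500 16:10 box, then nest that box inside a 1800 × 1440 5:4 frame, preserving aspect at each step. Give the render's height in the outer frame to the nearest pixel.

First fit — 2.40:1 into 5600×3500 spans the width: 5600.00 × 2333.33.
The 16:10 canvas is width-limited in 1800×1440, giving 1800.00 × 1125.00; scale factor 0.3214.
Applying the same ×0.3214: 2333.33 → 750.00.

750 px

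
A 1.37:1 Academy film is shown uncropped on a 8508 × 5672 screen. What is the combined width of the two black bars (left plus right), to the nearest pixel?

1.37:1 Academy is narrower than 3×2, so it spans the full height.
That makes the image 7770.64 px wide (5672 × 1.370).
8508 − 7770.64 = 737.36 px of bars.

737 px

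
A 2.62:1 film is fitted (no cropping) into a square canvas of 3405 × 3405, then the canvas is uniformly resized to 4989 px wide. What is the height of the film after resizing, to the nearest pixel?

In the 3405×3405 frame the film fills the width: height = 3405 / 2.620 ≈ 1299.62 px.
Resizing to 4989 px wide multiplies everything by 1.4652: 1299.62 → 1904.20 px.

1904 px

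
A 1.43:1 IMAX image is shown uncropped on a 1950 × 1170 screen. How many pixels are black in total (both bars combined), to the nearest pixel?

Since 1.430 < 1.667, the image is height-limited.
The image is 1170 × 1.430 ≈ 1673.1000 px wide.
1950 − 1673.1000 = 276.9000 px of bars.
Bar area = 276.9000 × 1170 ≈ 323973 px.

323973 pixels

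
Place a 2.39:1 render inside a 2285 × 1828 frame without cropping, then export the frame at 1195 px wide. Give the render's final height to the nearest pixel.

In the 2285×1828 frame the render fills the width: height = 2285 / 2.390 ≈ 956.07 px.
The frame scales by 1195/2285 = 0.5230; 956.07 × 0.5230 ≈ 500.00 px.

500 px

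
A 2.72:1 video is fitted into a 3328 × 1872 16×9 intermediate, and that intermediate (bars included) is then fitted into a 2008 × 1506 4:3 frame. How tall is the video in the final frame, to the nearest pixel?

First fit — 2.72:1 into 3328×1872 spans the width: 3328.00 × 1223.53.
16×9 in 2008×1506: fills the width, so the intermediate becomes 2008.00 × 1129.50 — a scale of ×0.6034.
The video scales with it: height 1223.53 × 0.6034 ≈ 738.24.

738 px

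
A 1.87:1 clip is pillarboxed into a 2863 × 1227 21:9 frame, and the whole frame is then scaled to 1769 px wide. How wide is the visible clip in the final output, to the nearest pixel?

1418 px

Fitted into 2863×1227, the clip spans the height; its width is 1227 × 1.870 ≈ 2294.49 px.
The frame scales by 1769/2863 = 0.6179; 2294.49 × 0.6179 ≈ 1417.73 px.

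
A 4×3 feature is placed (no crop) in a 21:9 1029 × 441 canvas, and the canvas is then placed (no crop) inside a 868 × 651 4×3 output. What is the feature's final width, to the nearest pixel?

Inside the 1029×441 canvas the feature is height-limited at 588.00 × 441.00.
21:9 in 868×651: fills the width, so the intermediate becomes 868.00 × 372.00 — a scale of ×0.8435.
The feature scales with it: width 588.00 × 0.8435 ≈ 496.00.

496 px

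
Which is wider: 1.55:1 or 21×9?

21×9

1.55 and 21×9 = 2.333; 2.333 > 1.55.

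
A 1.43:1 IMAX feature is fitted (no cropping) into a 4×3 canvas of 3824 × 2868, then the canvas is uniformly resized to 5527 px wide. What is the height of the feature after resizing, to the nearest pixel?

At 3824×2868 the feature is width-limited, so height = 3824 / 1.430 ≈ 2674.13 px.
The frame scales by 5527/3824 = 1.4453; 2674.13 × 1.4453 ≈ 3865.03 px.

3865 px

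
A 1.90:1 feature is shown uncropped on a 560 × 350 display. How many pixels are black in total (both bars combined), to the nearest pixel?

30947 pixels

Since 1.900 > 1.600, the feature is width-limited.
Content height = 560 / 1.900 ≈ 294.7368 px.
Leftover height: 350 − 294.7368 = 55.2632 px.
That's 55.2632 × 560 ≈ 30947 black pixels.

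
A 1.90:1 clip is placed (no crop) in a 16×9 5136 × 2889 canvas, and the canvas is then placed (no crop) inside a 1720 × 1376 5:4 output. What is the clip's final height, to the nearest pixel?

905 px

Inside the 5136×2889 canvas the clip is width-limited at 5136.00 × 2703.16.
16×9 in 1720×1376: fills the width, so the intermediate becomes 1720.00 × 967.50 — a scale of ×0.3349.
So the clip's height is 2703.16 × 0.3349 ≈ 905.26.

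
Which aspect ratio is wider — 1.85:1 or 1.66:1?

1.85:1

1.85 and 1.66; 1.85 > 1.66.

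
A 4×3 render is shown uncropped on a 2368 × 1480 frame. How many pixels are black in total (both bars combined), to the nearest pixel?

584107 pixels

Since 1.333 < 1.600, the render is height-limited.
Content width = 1480 × 4/3 ≈ 1973.3333 px.
Leftover width: 2368 − 1973.3333 = 394.6667 px.
Across the 1480-px span: 394.6667 × 1480 ≈ 584107 px.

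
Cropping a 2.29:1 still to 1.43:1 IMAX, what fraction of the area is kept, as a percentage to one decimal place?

1.43:1 IMAX is narrower than 2.29:1, so the crop keeps the full height and trims the width.
Fraction kept = (1.430)/(2.290) ≈ 62.45%.

62.4%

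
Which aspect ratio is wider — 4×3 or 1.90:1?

4×3 = 1.333 and 1.9; 1.9 > 1.333.

1.90:1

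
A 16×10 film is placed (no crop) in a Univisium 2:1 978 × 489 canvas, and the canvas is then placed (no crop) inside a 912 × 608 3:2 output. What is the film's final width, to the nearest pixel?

730 px

First fit — 16×10 into 978×489 spans the height: 782.40 × 489.00.
Univisium 2:1 in 912×608: fills the width, so the intermediate becomes 912.00 × 456.00 — a scale of ×0.9325.
The film scales with it: width 782.40 × 0.9325 ≈ 729.60.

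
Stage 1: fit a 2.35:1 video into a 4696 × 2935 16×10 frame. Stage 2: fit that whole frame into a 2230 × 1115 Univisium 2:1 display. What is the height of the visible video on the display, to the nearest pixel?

Inside the 4696×2935 canvas the video is width-limited at 4696.00 × 1998.30.
16×10 in 2230×1115: fills the height, so the intermediate becomes 1784.00 × 1115.00 — a scale of ×0.3799.
Applying the same ×0.3799: 1998.30 → 759.15.

759 px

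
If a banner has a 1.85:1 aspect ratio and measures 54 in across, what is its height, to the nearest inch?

29 in

Height = 54 / 1.850 = 29.19.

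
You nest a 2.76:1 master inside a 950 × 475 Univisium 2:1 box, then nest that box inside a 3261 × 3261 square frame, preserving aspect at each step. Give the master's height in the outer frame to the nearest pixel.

1182 px

Inside the 950×475 canvas the master is width-limited at 950.00 × 344.20.
Univisium 2:1 in 3261×3261: fills the width, so the intermediate becomes 3261.00 × 1630.50 — a scale of ×3.4326.
So the master's height is 344.20 × 3.4326 ≈ 1181.52.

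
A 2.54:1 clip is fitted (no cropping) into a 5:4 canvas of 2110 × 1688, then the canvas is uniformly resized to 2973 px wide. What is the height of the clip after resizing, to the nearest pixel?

In the 2110×1688 frame the clip fills the width: height = 2110 / 2.540 ≈ 830.71 px.
The frame scales by 2973/2110 = 1.4090; 830.71 × 1.4090 ≈ 1170.47 px.

1170 px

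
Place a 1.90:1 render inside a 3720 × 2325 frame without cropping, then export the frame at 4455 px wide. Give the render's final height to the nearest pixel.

2345 px

Fitted into 3720×2325, the render spans the width; its height is 3720 / 1.900 ≈ 1957.89 px.
The frame scales by 4455/3720 = 1.1976; 1957.89 × 1.1976 ≈ 2344.74 px.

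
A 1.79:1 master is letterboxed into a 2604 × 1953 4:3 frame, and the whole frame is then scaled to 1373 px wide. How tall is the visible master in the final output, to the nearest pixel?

In the 2604×1953 frame the master fills the width: height = 2604 / 1.790 ≈ 1454.75 px.
Scaling 2604 → 1373 is ×0.5273, so the height becomes 1454.75 × 0.5273 ≈ 767.04 px.

767 px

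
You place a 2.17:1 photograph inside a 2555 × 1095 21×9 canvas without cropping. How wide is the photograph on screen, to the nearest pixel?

2376 px

2.17:1 is narrower than 21×9, so it spans the full height.
Content width = 1095 × 2.170 ≈ 2376.15 px.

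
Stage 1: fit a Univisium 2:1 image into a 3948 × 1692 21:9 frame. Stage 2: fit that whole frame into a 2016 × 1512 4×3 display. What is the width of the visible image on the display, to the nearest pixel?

1728 px

Inside the 3948×1692 canvas the image is height-limited at 3384.00 × 1692.00.
The 21:9 canvas is width-limited in 2016×1512, giving 2016.00 × 864.00; scale factor 0.5106.
The image scales with it: width 3384.00 × 0.5106 ≈ 1728.00.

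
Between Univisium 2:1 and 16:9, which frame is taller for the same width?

16:9

Univisium 2:1 = 2 and 16:9 = 1.778; 2 > 1.778. The smaller width-to-height ratio is the taller frame.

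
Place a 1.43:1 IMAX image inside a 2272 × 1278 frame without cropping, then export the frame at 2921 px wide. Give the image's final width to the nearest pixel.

In the 2272×1278 frame the image fills the height: width = 1278 × 1.430 ≈ 1827.54 px.
Resizing to 2921 px wide multiplies everything by 1.2857: 1827.54 → 2349.58 px.

2350 px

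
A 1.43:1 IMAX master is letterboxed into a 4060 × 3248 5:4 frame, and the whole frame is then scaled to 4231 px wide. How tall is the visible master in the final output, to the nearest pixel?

Fitted into 4060×3248, the master spans the width; its height is 4060 / 1.430 ≈ 2839.16 px.
The frame scales by 4231/4060 = 1.0421; 2839.16 × 1.0421 ≈ 2958.74 px.

2959 px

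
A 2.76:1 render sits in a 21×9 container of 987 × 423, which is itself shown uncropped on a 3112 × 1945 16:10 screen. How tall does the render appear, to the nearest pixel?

First fit — 2.76:1 into 987×423 spans the width: 987.00 × 357.61.
The 21×9 canvas is width-limited in 3112×1945, giving 3112.00 × 1333.71; scale factor 3.1530.
So the render's height is 357.61 × 3.1530 ≈ 1127.54.

1128 px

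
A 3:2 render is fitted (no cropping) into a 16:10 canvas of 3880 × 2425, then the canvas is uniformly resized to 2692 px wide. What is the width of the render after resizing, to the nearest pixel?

At 3880×2425 the render is height-limited, so width = 2425 × 3/2 ≈ 3637.50 px.
The frame scales by 2692/3880 = 0.6938; 3637.50 × 0.6938 ≈ 2523.75 px.

2524 px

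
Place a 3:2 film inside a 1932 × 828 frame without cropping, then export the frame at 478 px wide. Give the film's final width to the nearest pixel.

307 px

In the 1932×828 frame the film fills the height: width = 828 × 3/2 ≈ 1242.00 px.
Resizing to 478 px wide multiplies everything by 0.2474: 1242.00 → 307.29 px.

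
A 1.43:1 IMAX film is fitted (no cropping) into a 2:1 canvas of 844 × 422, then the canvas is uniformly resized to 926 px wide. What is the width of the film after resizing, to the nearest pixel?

662 px

Fitted into 844×422, the film spans the height; its width is 422 × 1.430 ≈ 603.46 px.
Resizing to 926 px wide multiplies everything by 1.0972: 603.46 → 662.09 px.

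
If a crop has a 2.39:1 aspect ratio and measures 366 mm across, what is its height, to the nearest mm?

153 mm

Height = 366 / 2.390 = 153.14.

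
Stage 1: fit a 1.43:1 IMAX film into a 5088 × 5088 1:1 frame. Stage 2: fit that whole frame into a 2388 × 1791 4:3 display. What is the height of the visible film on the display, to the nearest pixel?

1.43:1 IMAX in 5088×5088: fills the width, so the film is 5088.00 × 3558.04.
Second fit — the 1:1 canvas into 2388×1791 spans the height: 1791.00 × 1791.00 (×0.3520 from 5088×5088).
So the film's height is 3558.04 × 0.3520 ≈ 1252.45.

1252 px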